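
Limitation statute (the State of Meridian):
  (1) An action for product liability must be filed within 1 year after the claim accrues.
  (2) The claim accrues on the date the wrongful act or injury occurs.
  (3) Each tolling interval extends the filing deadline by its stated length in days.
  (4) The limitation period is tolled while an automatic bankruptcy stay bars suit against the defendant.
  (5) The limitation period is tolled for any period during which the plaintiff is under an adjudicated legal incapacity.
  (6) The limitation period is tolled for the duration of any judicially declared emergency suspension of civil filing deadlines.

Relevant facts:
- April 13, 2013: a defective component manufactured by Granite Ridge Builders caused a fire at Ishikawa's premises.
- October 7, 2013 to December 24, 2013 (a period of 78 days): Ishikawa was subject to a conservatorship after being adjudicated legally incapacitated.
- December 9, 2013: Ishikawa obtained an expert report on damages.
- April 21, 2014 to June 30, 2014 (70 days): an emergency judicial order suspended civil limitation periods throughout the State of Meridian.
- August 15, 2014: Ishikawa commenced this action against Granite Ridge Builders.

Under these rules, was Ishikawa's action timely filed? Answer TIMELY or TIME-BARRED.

TIMELY

The claim accrued on April 13, 2013, the date of the act.
1 year from April 13, 2013 is April 13, 2014.
The period was tolled for 78 days by the plaintiff's legal incapacity (October 7, 2013 to December 24, 2013), pushing the deadline to June 30, 2014.
The period was tolled for 70 days by the emergency suspension of filing deadlines (April 21, 2014 to June 30, 2014), pushing the deadline to September 8, 2014.
The other events in the timeline have no effect on the limitation period under the stated rules.
Filing on August 15, 2014 beat the September 8, 2014 deadline — the action is timely.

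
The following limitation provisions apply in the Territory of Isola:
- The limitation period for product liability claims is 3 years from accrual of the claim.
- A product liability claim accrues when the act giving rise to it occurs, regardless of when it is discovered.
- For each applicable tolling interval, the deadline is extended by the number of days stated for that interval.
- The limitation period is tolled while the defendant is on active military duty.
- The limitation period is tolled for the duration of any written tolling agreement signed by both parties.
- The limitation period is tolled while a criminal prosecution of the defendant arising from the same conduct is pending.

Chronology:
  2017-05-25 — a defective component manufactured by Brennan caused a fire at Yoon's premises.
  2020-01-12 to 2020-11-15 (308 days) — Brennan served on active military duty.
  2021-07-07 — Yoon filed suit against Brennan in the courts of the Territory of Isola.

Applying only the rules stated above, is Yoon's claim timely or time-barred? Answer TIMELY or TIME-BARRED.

TIME-BARRED

The claim accrued on 2017-05-25, the date of the act.
Adding the 3 years base period to 2017-05-25 gives a deadline of 2020-05-25, before any tolling.
Because the defendant's active military service ran from 2020-01-12 to 2020-11-15, the deadline is extended by 308 days to 2021-03-29.
Yoon filed on 2021-07-07, after the 2021-03-29 deadline, so the action is time-barred.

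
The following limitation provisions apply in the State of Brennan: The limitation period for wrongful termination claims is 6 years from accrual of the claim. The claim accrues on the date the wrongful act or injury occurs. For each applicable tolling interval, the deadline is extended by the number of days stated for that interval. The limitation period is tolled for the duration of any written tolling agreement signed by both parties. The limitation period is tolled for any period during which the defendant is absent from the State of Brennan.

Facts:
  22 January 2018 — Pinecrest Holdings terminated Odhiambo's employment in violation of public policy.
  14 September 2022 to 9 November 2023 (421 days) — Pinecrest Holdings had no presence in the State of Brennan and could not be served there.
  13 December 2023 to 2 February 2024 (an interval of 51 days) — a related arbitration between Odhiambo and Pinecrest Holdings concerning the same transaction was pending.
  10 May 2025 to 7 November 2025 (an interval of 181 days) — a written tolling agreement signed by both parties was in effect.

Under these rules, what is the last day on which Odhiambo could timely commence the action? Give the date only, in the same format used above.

18 March 2025

The claim accrued on 22 January 2018, when the wrongful act occurred.
Adding the 6 years base period to 22 January 2018 gives a deadline of 22 January 2024, before any tolling.
Because the defendant's absence from the jurisdiction ran from 14 September 2022 to 9 November 2023, the deadline is extended by 421 days to 18 March 2025.
The written tolling agreement starting 10 May 2025 came too late — the period had run on 18 March 2025 — and so does not extend the deadline.
No stated provision tolls the period for a pending arbitration, so the interval from 13 December 2023 to 2 February 2024 has no effect on the deadline.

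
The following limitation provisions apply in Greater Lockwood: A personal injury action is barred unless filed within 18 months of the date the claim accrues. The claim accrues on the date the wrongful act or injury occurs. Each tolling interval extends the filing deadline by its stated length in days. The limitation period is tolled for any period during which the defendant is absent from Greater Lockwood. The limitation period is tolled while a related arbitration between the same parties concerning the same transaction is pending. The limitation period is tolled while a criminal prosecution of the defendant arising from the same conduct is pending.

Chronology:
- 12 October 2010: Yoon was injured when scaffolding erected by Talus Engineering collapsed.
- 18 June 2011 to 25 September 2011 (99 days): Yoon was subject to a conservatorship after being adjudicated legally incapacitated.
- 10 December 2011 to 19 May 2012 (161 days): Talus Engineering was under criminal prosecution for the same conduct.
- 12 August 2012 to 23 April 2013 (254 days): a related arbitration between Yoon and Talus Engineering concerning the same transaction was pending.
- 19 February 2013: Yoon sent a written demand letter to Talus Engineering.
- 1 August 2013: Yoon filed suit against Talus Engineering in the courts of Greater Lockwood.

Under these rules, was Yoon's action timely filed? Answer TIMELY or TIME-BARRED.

The limitation period began to run on 12 October 2010.
Adding the 18 months base period to 12 October 2010 gives a deadline of 12 April 2012, before any tolling.
The period was tolled for 161 days by the pending criminal prosecution (10 December 2011 to 19 May 2012), pushing the deadline to 20 September 2012.
The period was tolled for 254 days by the pending related arbitration (12 August 2012 to 23 April 2013), pushing the deadline to 1 June 2013.
Although the plaintiff's incapacity ran from 18 June 2011 to 25 September 2011, the stated rules do not make that a tolling event, so it is disregarded.
Nothing else in the chronology tolls or restarts the period.
The 1 August 2013 filing falls after the 1 June 2013 deadline; the claim is time-barred.

TIME-BARRED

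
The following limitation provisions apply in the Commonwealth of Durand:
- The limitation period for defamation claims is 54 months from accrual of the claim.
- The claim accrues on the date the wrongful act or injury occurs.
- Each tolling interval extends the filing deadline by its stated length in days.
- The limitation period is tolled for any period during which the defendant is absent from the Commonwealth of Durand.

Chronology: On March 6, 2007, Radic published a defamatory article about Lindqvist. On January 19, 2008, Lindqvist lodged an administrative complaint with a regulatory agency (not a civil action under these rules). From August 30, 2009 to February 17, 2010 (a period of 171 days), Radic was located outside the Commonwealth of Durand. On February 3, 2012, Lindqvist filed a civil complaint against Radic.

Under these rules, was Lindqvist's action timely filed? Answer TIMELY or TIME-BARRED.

TIMELY

The claim accrued on March 6, 2007, when the wrongful act occurred.
54 months from March 6, 2007 is September 6, 2011.
Because the defendant's absence from the jurisdiction ran from August 30, 2009 to February 17, 2010, the deadline is extended by 171 days to February 24, 2012.
Nothing else in the chronology tolls or restarts the period.
Lindqvist filed on February 3, 2012, before the February 24, 2012 deadline, so the action is timely.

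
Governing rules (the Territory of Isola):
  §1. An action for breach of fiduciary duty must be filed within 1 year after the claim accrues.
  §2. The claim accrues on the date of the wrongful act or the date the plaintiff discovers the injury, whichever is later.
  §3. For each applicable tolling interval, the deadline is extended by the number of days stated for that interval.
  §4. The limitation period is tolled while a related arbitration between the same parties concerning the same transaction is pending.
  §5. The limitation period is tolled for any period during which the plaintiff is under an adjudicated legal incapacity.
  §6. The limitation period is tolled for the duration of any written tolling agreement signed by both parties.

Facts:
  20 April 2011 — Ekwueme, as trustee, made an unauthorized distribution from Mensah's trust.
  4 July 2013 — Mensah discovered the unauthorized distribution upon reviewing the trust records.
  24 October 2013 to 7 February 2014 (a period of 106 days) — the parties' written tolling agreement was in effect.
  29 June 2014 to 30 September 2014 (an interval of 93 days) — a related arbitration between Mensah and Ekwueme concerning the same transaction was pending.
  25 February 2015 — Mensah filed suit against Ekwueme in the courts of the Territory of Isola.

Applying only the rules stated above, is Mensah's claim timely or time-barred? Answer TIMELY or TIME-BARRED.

Taking the later of the act (20 April 2011) and discovery (4 July 2013), the claim accrued on 4 July 2013.
Adding the 1 year base period to 4 July 2013 gives a deadline of 4 July 2014, before any tolling.
The written tolling agreement from 24 October 2013 to 7 February 2014 tolled the period for 106 days, extending the deadline to 18 October 2014.
The period was tolled for 93 days by the pending related arbitration (29 June 2014 to 30 September 2014), pushing the deadline to 19 January 2015.
The 25 February 2015 filing falls after the 19 January 2015 deadline; the claim is time-barred.

TIME-BARRED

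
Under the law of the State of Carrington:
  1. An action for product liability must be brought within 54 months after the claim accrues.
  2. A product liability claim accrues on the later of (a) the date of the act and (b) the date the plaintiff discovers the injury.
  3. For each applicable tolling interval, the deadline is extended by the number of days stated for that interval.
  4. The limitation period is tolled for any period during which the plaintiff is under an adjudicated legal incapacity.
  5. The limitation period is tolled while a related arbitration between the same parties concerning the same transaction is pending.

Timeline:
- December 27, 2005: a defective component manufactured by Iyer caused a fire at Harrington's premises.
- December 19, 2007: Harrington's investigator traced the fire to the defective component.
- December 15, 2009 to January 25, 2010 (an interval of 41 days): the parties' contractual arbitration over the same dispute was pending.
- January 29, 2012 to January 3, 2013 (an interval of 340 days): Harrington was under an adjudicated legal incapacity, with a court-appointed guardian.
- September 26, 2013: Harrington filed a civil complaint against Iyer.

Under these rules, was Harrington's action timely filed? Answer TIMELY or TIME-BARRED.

TIME-BARRED

Taking the later of the act (December 27, 2005) and discovery (December 19, 2007), the claim accrued on December 19, 2007.
Adding the 54 months base period to December 19, 2007 gives a deadline of June 19, 2012, before any tolling.
The period was tolled for 41 days by the pending related arbitration (December 15, 2009 to January 25, 2010), pushing the deadline to July 30, 2012.
The period was tolled for 340 days by the plaintiff's legal incapacity (January 29, 2012 to January 3, 2013), pushing the deadline to July 5, 2013.
The September 26, 2013 filing falls after the July 5, 2013 deadline; the claim is time-barred.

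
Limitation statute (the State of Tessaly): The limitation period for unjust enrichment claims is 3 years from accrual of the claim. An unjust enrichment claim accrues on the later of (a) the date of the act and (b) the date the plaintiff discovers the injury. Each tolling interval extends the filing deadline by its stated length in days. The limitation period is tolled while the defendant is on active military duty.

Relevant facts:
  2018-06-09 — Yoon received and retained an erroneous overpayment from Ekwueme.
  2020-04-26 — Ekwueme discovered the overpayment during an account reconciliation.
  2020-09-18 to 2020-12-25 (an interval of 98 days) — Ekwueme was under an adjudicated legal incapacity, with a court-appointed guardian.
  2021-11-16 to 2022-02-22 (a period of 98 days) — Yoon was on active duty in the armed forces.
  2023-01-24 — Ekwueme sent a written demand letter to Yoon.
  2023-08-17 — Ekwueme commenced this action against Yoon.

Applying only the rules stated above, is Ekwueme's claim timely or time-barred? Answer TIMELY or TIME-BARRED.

Taking the later of the act (2018-06-09) and discovery (2020-04-26), the claim accrued on 2020-04-26.
The untolled deadline — 3 years after 2020-04-26 — is 2023-04-26.
The defendant's active military service from 2021-11-16 to 2022-02-22 tolled the period for 98 days, extending the deadline to 2023-08-02.
No stated provision tolls the period for the plaintiff's incapacity, so the interval from 2020-09-18 to 2020-12-25 has no effect on the deadline.
None of the other events listed affects the running of the period under the stated rules.
The 2023-08-17 filing falls after the 2023-08-02 deadline; the claim is time-barred.

TIME-BARRED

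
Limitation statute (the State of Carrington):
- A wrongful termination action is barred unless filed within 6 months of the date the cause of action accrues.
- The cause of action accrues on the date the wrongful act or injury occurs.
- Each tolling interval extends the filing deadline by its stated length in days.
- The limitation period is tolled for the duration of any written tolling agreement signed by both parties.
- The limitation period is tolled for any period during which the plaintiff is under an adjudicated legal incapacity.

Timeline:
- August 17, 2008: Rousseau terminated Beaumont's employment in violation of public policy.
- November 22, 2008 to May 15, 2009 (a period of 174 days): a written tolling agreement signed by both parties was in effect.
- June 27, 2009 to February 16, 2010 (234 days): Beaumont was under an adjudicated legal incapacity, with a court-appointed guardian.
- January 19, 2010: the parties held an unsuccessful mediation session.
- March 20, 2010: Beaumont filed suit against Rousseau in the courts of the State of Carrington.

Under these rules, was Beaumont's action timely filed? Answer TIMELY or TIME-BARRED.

The claim accrued on August 17, 2008, when the wrongful act occurred.
The untolled deadline — 6 months after August 17, 2008 — is February 17, 2009.
The period was tolled for 174 days by the written tolling agreement (November 22, 2008 to May 15, 2009), pushing the deadline to August 10, 2009.
The plaintiff's legal incapacity from June 27, 2009 to February 16, 2010 tolled the period for 234 days, extending the deadline to April 1, 2010.
None of the other events listed affects the running of the period under the stated rules.
The March 20, 2010 filing precedes the April 1, 2010 deadline; the claim is timely.

TIMELY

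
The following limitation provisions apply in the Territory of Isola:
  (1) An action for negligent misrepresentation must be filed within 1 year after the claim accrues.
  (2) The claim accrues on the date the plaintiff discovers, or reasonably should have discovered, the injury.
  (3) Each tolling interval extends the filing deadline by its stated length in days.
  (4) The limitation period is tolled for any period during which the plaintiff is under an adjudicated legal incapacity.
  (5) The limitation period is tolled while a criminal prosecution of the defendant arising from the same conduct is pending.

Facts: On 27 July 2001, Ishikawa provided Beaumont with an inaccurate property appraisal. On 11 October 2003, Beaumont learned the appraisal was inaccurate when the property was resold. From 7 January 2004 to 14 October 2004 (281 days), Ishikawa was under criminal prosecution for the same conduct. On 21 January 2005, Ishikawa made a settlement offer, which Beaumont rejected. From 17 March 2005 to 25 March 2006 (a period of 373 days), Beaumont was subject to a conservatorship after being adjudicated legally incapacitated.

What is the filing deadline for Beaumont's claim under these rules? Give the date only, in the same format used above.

27 July 2006

Under the discovery rule, the claim accrued on 11 October 2003, when Beaumont discovered the injury — not on the 27 July 2001 date of the underlying act.
1 year from 11 October 2003 is 11 October 2004.
The pending criminal prosecution from 7 January 2004 to 14 October 2004 tolled the period for 281 days, extending the deadline to 19 July 2005.
Because the plaintiff's legal incapacity ran from 17 March 2005 to 25 March 2006, the deadline is extended by 373 days to 27 July 2006.
None of the other events listed affects the running of the period under the stated rules.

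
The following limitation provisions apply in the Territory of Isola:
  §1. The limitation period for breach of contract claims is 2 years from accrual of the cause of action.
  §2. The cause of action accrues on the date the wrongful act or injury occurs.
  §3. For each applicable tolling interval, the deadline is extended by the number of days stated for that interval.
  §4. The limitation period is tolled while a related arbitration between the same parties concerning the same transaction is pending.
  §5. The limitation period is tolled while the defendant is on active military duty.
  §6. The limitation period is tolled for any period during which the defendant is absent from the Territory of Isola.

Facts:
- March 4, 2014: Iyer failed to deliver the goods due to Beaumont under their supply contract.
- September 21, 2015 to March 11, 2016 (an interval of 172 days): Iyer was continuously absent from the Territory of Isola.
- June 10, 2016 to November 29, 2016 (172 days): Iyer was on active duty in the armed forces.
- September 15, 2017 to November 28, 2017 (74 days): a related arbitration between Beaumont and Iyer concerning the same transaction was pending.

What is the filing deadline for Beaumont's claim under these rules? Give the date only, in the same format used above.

February 11, 2017

The limitation period began to run on March 4, 2014.
Adding the 2 years base period to March 4, 2014 gives a deadline of March 4, 2016, before any tolling.
The defendant's absence from the jurisdiction from September 21, 2015 to March 11, 2016 tolled the period for 172 days, extending the deadline to August 23, 2016.
The period was tolled for 172 days by the defendant's active military service (June 10, 2016 to November 29, 2016), pushing the deadline to February 11, 2017.
The pending related arbitration from September 15, 2017 to November 28, 2017 began after the period had already run on February 11, 2017, so it has no tolling effect.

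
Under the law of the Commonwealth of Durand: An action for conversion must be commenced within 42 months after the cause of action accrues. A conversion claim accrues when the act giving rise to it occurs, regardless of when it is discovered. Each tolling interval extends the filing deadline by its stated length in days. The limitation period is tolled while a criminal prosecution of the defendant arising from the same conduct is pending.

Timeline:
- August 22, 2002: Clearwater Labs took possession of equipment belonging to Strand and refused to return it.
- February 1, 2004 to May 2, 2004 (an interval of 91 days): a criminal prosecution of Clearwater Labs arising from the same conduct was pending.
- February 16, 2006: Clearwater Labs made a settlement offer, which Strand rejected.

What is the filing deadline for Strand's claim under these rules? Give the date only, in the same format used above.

The cause of action accrued on August 22, 2002, the date of the act.
42 months from August 22, 2002 is February 22, 2006.
The pending criminal prosecution from February 1, 2004 to May 2, 2004 tolled the period for 91 days, extending the deadline to May 24, 2006.
None of the other events listed affects the running of the period under the stated rules.

May 24, 2006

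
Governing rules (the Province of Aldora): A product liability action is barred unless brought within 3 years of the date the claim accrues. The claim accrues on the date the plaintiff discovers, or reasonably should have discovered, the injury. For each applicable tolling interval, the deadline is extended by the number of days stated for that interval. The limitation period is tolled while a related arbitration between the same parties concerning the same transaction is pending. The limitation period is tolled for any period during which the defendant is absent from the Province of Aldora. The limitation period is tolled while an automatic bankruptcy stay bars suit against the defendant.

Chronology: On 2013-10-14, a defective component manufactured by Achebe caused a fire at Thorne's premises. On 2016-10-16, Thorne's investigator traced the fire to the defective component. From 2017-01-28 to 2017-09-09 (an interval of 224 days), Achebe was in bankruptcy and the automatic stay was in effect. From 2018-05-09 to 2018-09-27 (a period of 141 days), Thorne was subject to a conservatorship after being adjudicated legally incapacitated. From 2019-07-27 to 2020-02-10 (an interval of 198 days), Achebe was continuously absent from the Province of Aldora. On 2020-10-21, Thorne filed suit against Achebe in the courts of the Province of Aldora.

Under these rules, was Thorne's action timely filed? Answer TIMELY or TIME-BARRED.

Accrual is tied to discovery, so the period began on 2016-10-16 rather than on 2013-10-14 when the act occurred.
The untolled deadline — 3 years after 2016-10-16 — is 2019-10-16.
The automatic bankruptcy stay from 2017-01-28 to 2017-09-09 tolled the period for 224 days, extending the deadline to 2020-05-27.
Because the defendant's absence from the jurisdiction ran from 2019-07-27 to 2020-02-10, the deadline is extended by 198 days to 2020-12-11.
Although the plaintiff's incapacity ran from 2018-05-09 to 2018-09-27, the stated rules do not make that a tolling event, so it is disregarded.
Thorne filed on 2020-10-21, before the 2020-12-11 deadline, so the action is timely.

TIMELY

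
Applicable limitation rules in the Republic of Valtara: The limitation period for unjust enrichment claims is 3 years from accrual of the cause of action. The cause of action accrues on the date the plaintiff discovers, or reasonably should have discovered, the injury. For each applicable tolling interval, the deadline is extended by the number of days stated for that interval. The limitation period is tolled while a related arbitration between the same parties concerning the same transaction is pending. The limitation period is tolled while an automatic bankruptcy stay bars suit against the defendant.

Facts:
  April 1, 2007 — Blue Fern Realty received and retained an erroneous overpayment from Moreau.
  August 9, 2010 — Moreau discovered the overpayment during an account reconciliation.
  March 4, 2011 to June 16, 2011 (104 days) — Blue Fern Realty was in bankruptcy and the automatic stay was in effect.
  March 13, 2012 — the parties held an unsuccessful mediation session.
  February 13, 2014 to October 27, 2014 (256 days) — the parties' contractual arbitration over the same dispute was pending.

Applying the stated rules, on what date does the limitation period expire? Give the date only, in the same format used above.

The claim did not accrue until Moreau discovered the injury on August 9, 2010; the April 1, 2007 act date does not start the clock under the stated rule.
Adding the 3 years base period to August 9, 2010 gives a deadline of August 9, 2013, before any tolling.
The automatic bankruptcy stay from March 4, 2011 to June 16, 2011 tolled the period for 104 days, extending the deadline to November 21, 2013.
The pending related arbitration starting February 13, 2014 came too late — the period had run on November 21, 2013 — and so does not extend the deadline.
None of the other events listed affects the running of the period under the stated rules.

November 21, 2013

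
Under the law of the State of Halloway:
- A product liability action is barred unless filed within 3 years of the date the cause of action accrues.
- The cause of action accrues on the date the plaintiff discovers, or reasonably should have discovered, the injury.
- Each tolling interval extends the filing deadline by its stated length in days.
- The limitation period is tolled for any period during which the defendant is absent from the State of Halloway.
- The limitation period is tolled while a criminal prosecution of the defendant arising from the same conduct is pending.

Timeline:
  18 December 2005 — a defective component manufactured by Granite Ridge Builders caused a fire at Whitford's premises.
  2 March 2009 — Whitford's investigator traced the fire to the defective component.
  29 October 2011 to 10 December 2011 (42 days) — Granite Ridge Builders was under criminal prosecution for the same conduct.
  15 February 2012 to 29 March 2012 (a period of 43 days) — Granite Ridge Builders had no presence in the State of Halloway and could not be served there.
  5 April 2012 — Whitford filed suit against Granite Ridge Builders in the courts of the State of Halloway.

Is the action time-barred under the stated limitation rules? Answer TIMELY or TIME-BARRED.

TIMELY

Under the discovery rule, the claim accrued on 2 March 2009, when Whitford discovered the injury — not on the 18 December 2005 date of the underlying act.
Adding the 3 years base period to 2 March 2009 gives a deadline of 2 March 2012, before any tolling.
Because the pending criminal prosecution ran from 29 October 2011 to 10 December 2011, the deadline is extended by 42 days to 13 April 2012.
The period was tolled for 43 days by the defendant's absence from the jurisdiction (15 February 2012 to 29 March 2012), pushing the deadline to 26 May 2012.
The 5 April 2012 filing precedes the 26 May 2012 deadline; the claim is timely.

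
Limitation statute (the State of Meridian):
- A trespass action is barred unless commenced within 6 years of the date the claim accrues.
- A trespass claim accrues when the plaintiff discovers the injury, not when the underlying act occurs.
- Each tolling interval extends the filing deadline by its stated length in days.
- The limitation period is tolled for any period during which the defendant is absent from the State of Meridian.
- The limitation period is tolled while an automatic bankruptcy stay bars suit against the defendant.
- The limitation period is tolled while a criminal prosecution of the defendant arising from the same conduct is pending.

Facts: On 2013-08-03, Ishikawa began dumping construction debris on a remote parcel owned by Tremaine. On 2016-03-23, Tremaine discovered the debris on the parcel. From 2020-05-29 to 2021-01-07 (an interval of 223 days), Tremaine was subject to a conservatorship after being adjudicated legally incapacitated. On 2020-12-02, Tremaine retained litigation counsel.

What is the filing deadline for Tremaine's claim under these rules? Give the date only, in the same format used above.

2022-03-23

The claim did not accrue until Tremaine discovered the injury on 2016-03-23; the 2013-08-03 act date does not start the clock under the stated rule.
Adding the 6 years base period to 2016-03-23 gives a deadline of 2022-03-23, before any tolling.
No stated provision tolls the period for the plaintiff's incapacity, so the interval from 2020-05-29 to 2021-01-07 has no effect on the deadline.
Nothing else in the chronology tolls or restarts the period.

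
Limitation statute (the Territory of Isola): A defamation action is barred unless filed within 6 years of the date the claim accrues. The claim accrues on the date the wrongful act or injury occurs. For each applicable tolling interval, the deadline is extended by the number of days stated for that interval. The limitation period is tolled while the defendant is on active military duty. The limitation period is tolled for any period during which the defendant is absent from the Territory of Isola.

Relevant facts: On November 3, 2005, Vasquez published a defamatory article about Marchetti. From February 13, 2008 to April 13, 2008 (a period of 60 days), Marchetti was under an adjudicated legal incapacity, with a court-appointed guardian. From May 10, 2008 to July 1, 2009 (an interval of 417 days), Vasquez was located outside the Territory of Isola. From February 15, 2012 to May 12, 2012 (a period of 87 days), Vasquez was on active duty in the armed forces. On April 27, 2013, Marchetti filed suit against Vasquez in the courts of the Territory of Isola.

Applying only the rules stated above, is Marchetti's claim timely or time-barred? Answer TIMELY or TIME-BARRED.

TIME-BARRED

The claim accrued on November 3, 2005, the date of the act.
Adding the 6 years base period to November 3, 2005 gives a deadline of November 3, 2011, before any tolling.
The defendant's absence from the jurisdiction from May 10, 2008 to July 1, 2009 tolled the period for 417 days, extending the deadline to December 24, 2012.
The period was tolled for 87 days by the defendant's active military service (February 15, 2012 to May 12, 2012), pushing the deadline to March 21, 2013.
No stated provision tolls the period for the plaintiff's incapacity, so the interval from February 13, 2008 to April 13, 2008 has no effect on the deadline.
Filing on April 27, 2013 missed the March 21, 2013 deadline — the action is time-barred.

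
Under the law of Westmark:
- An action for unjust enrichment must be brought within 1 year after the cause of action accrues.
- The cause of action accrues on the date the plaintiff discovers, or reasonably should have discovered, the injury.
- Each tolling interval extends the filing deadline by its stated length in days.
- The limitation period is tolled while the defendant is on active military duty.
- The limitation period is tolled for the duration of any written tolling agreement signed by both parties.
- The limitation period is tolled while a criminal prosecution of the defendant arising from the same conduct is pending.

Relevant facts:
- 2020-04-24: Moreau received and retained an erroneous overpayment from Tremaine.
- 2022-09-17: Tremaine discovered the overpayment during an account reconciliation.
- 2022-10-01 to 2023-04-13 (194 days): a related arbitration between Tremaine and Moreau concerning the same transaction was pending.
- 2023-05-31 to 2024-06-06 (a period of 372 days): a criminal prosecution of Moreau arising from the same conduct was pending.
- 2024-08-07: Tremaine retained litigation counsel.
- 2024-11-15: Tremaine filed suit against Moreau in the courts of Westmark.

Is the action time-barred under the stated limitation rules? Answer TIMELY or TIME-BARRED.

TIME-BARRED

The claim did not accrue until Tremaine discovered the injury on 2022-09-17; the 2020-04-24 act date does not start the clock under the stated rule.
Adding the 1 year base period to 2022-09-17 gives a deadline of 2023-09-17, before any tolling.
The period was tolled for 372 days by the pending criminal prosecution (2023-05-31 to 2024-06-06), pushing the deadline to 2024-09-23.
No stated provision tolls the period for a pending arbitration, so the interval from 2022-10-01 to 2023-04-13 has no effect on the deadline.
Nothing else in the chronology tolls or restarts the period.
Filing on 2024-11-15 missed the 2024-09-23 deadline — the action is time-barred.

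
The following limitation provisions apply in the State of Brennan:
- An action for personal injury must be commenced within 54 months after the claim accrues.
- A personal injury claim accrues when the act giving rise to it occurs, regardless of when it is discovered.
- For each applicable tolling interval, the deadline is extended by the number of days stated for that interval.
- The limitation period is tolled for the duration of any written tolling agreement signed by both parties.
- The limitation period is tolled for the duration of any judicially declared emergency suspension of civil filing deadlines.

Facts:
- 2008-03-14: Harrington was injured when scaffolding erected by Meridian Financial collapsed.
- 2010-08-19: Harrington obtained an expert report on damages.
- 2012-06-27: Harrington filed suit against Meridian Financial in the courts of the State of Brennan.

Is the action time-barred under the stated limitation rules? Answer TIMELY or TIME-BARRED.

The limitation period began to run on 2008-03-14.
Adding the 54 months base period to 2008-03-14 gives a deadline of 2012-09-14, before any tolling.
None of the other events listed affects the running of the period under the stated rules.
Harrington filed on 2012-06-27, before the 2012-09-14 deadline, so the action is timely.

TIMELY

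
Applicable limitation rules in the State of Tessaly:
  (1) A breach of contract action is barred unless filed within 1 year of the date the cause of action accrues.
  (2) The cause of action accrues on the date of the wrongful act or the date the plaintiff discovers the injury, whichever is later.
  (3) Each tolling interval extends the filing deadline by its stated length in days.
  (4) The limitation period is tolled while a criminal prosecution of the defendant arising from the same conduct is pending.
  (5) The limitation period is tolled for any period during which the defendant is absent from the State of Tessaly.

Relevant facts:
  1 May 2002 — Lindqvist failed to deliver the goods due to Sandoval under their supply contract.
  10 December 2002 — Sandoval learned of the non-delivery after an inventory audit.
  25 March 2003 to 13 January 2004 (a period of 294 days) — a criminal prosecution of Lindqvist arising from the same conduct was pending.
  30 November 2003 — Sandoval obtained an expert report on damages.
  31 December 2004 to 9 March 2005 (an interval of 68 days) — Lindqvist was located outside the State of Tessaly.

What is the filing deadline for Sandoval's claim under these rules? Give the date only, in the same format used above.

29 September 2004

Taking the later of the act (1 May 2002) and discovery (10 December 2002), the claim accrued on 10 December 2002.
1 year from 10 December 2002 is 10 December 2003.
The pending criminal prosecution from 25 March 2003 to 13 January 2004 tolled the period for 294 days, extending the deadline to 29 September 2004.
By the time the defendant's absence from the jurisdiction began on 31 December 2004, the limitation period had already expired on 29 September 2004; that interval cannot revive it.
The other events in the timeline have no effect on the limitation period under the stated rules.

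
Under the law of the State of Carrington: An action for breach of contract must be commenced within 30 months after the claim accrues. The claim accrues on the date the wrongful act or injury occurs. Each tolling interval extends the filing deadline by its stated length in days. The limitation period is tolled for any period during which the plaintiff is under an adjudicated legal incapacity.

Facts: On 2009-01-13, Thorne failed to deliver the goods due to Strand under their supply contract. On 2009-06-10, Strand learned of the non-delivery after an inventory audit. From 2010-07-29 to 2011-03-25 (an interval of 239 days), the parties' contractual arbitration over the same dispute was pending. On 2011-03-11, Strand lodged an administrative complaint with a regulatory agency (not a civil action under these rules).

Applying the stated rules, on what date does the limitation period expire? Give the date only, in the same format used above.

2011-07-13

The claim accrued on 2009-01-13, when the wrongful act occurred; under the stated occurrence rule the 2009-06-10 discovery does not delay accrual.
Adding the 30 months base period to 2009-01-13 gives a deadline of 2011-07-13, before any tolling.
Although a pending arbitration ran from 2010-07-29 to 2011-03-25, the stated rules do not make that a tolling event, so it is disregarded.
None of the other events listed affects the running of the period under the stated rules.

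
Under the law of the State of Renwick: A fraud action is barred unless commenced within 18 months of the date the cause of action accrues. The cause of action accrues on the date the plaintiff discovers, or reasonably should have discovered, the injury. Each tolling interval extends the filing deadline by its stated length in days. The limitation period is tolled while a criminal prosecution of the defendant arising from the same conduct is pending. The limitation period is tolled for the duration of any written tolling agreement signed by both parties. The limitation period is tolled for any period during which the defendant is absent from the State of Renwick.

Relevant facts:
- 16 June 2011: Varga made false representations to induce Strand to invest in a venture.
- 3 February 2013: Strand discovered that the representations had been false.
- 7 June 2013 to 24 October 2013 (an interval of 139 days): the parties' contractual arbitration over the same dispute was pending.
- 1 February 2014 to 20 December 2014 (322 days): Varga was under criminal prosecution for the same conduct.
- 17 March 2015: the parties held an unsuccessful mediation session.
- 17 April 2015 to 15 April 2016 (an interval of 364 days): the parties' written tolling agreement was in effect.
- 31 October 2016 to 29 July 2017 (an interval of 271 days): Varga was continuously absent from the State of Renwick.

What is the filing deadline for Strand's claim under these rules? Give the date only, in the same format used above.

19 June 2016

The claim did not accrue until Strand discovered the injury on 3 February 2013; the 16 June 2011 act date does not start the clock under the stated rule.
The untolled deadline — 18 months after 3 February 2013 — is 3 August 2014.
The pending criminal prosecution from 1 February 2014 to 20 December 2014 tolled the period for 322 days, extending the deadline to 21 June 2015.
The period was tolled for 364 days by the written tolling agreement (17 April 2015 to 15 April 2016), pushing the deadline to 19 June 2016.
By the time the defendant's absence from the jurisdiction began on 31 October 2016, the limitation period had already expired on 19 June 2016; that interval cannot revive it.
Although a pending arbitration ran from 7 June 2013 to 24 October 2013, the stated rules do not make that a tolling event, so it is disregarded.
Nothing else in the chronology tolls or restarts the period.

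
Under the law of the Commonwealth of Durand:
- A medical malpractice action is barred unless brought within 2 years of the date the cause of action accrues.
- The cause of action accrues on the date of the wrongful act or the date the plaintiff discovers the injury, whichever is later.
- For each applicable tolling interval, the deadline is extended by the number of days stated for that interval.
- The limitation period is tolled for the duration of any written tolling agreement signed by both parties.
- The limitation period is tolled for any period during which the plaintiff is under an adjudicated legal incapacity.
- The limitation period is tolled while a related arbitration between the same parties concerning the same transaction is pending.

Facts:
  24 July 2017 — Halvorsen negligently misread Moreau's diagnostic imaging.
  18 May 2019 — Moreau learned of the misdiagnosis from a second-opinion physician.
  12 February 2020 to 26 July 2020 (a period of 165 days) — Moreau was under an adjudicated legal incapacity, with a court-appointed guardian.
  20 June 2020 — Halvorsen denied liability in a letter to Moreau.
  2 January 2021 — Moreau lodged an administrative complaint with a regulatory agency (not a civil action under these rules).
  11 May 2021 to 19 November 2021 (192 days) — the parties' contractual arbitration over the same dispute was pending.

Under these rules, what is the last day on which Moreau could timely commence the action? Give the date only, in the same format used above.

10 May 2022

Because discovery on 18 May 2019 post-dates the 24 July 2017 act, accrual under the later-of rule falls on 18 May 2019.
The untolled deadline — 2 years after 18 May 2019 — is 18 May 2021.
The plaintiff's legal incapacity from 12 February 2020 to 26 July 2020 tolled the period for 165 days, extending the deadline to 30 October 2021.
The pending related arbitration from 11 May 2021 to 19 November 2021 tolled the period for 192 days, extending the deadline to 10 May 2022.
None of the other events listed affects the running of the period under the stated rules.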